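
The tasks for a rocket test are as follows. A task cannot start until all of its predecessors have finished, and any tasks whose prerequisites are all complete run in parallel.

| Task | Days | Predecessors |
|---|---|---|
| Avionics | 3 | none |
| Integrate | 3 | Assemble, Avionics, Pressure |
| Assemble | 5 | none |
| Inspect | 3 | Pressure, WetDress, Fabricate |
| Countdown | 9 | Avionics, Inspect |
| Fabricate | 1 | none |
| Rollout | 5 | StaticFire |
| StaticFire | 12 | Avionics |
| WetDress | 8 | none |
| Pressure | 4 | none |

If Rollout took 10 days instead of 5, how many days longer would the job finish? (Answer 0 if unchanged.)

Baseline: Avionics→StaticFire→Rollout = 3+12+5 = 20 → 20 days.
Rollout is on the critical path; changing it to 10 makes that path 25 days.
The critical path is still Avionics→StaticFire→Rollout; finish is now 25 days.
Change in finish: 25 − 20 = +5 days.

5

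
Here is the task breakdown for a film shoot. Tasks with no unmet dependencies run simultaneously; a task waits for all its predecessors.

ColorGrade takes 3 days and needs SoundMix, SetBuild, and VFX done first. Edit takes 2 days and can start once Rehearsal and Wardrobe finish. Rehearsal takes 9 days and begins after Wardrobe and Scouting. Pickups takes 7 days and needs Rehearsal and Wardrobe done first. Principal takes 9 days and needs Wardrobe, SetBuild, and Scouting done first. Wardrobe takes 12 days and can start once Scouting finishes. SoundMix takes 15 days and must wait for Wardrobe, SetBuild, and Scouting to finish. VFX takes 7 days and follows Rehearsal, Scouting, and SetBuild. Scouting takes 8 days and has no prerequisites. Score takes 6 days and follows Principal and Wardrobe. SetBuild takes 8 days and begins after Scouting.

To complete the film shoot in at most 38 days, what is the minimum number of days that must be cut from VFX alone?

Current finish: 39 days; target: 38.
VFX is on every critical path, so each day cut from VFX cuts the finish by one (this holds down to a finish of 38).
Need 39 − 38 = 1 day off VFX → VFX becomes 6 days, finish becomes 38.

1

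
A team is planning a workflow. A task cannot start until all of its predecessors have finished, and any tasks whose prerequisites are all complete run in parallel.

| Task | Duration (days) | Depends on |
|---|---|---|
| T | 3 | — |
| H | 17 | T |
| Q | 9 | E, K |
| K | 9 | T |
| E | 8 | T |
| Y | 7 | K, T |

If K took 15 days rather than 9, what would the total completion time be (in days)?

Actual critical path: T→K→Q = 3+9+9 = 21 ⇒ 21 days.
Since K is critical, the +6 change carries straight to that chain (now 27 days).
No other chain overtakes it, so the finish is 27 days.

27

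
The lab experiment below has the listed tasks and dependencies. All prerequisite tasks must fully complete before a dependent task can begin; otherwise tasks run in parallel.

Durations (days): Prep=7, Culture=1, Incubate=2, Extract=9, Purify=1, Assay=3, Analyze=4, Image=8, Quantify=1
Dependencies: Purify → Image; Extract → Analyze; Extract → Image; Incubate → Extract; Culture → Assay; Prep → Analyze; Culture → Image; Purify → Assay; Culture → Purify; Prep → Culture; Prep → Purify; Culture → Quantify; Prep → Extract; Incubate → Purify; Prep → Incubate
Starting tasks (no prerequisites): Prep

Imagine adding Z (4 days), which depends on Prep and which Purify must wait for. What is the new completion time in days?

26

Originally the job takes 26 days.
With Z inserted, Purify now waits for max(Culture, Incubate, Prep, Z).
New critical path: Prep→Incubate→Extract→Image = 7+2+9+8 = 26 ⇒ 26 days.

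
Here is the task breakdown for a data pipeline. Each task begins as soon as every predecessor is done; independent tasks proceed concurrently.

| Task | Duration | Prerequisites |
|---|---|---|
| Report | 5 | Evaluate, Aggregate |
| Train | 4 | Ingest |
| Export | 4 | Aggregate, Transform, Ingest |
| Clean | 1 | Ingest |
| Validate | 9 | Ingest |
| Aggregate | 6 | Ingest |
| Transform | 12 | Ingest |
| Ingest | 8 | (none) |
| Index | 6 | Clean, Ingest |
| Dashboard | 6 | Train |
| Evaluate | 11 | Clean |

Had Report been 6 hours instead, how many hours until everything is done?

26

The binding path is Ingest→Clean→Evaluate→Report = 8+1+11+5 = 25; finish at 25 hours.
Since Report is critical, the +1 change carries straight to that chain (now 26 hours).
The critical path is still Ingest→Clean→Evaluate→Report; finish is now 26 hours.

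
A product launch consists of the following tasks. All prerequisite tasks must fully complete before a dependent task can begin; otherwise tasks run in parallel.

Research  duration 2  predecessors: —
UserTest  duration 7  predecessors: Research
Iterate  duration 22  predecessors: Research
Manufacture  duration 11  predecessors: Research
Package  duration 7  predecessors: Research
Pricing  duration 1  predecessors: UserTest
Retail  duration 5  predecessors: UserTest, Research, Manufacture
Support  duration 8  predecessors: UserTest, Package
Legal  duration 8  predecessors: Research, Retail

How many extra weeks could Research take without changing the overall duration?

Research→Manufacture→Retail→Legal = 2+11+5+8 = 26 sets the makespan at 26 weeks.
Longest path through Research: 26 weeks (earliest finish 2, latest finish 2).
So Research can slip 2 − 2 = 0 weeks.

0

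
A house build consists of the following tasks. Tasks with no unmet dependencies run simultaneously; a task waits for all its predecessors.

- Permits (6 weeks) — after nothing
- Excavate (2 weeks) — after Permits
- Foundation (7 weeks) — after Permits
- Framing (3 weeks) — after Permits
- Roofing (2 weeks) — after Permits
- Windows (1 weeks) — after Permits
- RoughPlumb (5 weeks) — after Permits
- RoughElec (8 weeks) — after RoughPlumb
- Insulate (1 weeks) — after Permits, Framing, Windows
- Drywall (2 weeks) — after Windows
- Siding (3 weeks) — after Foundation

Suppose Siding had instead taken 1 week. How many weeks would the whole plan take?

19

Actual critical path: Permits→RoughPlumb→RoughElec = 6+5+8 = 19 ⇒ 19 weeks.
Siding is off the critical path — its longest chain is 16 weeks, giving 3 of slack.
No other chain overtakes it, so the finish is 19 weeks.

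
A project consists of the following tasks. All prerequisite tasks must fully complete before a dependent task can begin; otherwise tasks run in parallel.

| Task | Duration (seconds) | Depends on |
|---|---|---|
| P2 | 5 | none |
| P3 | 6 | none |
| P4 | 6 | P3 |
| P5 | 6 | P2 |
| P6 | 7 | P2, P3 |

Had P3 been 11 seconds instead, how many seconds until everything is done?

Baseline: P3→P6 = 6+7 = 13 → 13 seconds.
P3 lies on that path, so at 11 seconds the path becomes 18 seconds.
No other chain overtakes it, so the finish is 18 seconds.

18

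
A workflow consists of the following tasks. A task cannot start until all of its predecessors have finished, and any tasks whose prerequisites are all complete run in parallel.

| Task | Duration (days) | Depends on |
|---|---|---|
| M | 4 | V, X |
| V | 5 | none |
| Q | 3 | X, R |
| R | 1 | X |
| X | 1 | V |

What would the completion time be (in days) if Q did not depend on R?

10

With the dependency in place, V→X→M = 5+1+4 = 10 sets the finish at 10 days.
Without R→Q, Q's earliest start moves from 7 to 6.
After: V→X→M = 5+1+4 = 10 → 10 days.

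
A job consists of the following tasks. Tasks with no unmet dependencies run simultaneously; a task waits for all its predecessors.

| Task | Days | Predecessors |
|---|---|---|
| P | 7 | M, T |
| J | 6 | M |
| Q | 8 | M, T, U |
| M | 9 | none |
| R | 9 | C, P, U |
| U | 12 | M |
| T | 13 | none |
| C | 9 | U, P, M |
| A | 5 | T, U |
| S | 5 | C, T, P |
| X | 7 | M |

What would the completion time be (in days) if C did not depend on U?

38

Original critical path: M→U→C→R = 9+12+9+9 = 39 ⇒ 39 days.
Without U→C, C's earliest start moves from 21 to 20.
The longest chain is now T→P→C→R = 13+7+9+9 = 38, so the schedule takes 38 days.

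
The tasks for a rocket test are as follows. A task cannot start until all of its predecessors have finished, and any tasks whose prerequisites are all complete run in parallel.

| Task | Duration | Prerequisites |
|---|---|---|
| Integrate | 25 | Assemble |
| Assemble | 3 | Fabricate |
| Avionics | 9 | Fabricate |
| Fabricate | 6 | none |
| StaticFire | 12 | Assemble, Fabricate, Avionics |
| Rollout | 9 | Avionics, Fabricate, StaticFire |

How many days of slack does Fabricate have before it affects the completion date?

0

Critical path: Fabricate→Avionics→StaticFire→Rollout = 6+9+12+9 = 36, so the finish is 36 days.
Longest path through Fabricate: 36 days (earliest finish 6, latest finish 6).
Slack of Fabricate = 0 − 0 = 0 days.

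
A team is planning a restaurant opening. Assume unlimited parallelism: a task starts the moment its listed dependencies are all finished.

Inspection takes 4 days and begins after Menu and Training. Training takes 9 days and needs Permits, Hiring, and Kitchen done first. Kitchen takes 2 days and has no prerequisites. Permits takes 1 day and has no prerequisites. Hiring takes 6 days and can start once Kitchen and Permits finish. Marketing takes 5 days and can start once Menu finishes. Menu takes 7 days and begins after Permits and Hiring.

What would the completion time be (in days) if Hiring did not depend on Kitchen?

With the dependency in place, Kitchen→Hiring→Training→Inspection = 2+6+9+4 = 21 sets the finish at 21 days.
Without Kitchen→Hiring, Hiring's earliest start moves from 2 to 1.
After: Permits→Hiring→Training→Inspection = 1+6+9+4 = 20 → 20 days.

20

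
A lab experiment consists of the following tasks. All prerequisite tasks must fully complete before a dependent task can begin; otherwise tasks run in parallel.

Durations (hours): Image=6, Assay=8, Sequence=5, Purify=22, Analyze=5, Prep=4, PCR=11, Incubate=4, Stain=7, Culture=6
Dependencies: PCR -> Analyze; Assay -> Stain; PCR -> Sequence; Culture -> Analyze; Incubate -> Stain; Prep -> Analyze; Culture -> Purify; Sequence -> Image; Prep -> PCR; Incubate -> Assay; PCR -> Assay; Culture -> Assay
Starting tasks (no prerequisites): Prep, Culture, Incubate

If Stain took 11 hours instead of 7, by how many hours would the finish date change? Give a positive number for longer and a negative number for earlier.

Critical path before the change: Prep→PCR→Assay→Stain = 4+11+8+7 = 30 giving 30 hours.
Stain lies on that path, so at 11 hours the path becomes 34 hours.
That remains the longest chain; total 34 hours.
Change in finish: 34 − 30 = +4 hours.

4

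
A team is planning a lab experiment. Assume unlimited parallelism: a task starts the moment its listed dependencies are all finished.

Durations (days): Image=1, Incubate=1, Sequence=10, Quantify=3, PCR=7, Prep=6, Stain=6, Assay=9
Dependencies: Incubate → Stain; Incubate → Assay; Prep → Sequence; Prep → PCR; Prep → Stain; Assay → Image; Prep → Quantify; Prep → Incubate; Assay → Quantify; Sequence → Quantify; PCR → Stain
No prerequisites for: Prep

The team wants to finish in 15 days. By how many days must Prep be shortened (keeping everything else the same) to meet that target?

Current finish: 19 days; target: 15.
Prep is on every critical path, so each day cut from Prep cuts the finish by one (this holds down to a finish of 14).
Need 19 − 15 = 4 days off Prep → Prep becomes 2 days, finish becomes 15.

4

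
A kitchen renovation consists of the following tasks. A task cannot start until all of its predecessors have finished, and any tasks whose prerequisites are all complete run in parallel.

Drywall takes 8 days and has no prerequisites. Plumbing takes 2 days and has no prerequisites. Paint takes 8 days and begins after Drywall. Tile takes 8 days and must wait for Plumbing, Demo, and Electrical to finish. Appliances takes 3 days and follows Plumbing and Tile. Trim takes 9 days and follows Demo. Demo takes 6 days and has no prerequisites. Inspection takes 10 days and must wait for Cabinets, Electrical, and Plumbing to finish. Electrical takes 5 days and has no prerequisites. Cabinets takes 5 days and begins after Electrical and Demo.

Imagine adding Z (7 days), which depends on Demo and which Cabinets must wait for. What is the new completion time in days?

28

Originally the plan takes 21 days.
With Z inserted, Cabinets now waits for max(Electrical, Demo, Z).
New critical path: Demo→Z→Cabinets→Inspection = 6+7+5+10 = 28 ⇒ 28 days.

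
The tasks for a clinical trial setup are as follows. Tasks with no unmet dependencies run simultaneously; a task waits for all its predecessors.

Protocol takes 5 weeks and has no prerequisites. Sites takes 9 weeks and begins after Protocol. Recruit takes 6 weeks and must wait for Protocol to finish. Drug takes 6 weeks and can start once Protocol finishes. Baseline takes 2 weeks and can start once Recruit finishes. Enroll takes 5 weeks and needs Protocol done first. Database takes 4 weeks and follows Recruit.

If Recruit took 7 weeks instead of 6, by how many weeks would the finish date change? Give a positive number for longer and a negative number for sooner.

Actual critical path: Protocol→Recruit→Database = 5+6+4 = 15 ⇒ 15 weeks.
Recruit lies on that path, so at 7 weeks the path becomes 16 weeks.
The critical path is still Protocol→Recruit→Database; finish is now 16 weeks.
Change in finish: 16 − 15 = +1 weeks.

1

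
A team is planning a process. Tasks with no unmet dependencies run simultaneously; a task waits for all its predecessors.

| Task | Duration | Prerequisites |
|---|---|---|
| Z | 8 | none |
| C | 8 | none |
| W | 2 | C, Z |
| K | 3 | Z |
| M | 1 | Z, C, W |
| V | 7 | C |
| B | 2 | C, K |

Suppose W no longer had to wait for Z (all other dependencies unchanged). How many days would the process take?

With the dependency in place, C→V = 8+7 = 15 sets the finish at 15 days.
Dropping Z→W doesn't change W's earliest start (8); another predecessor still binds.
After: C→V = 8+7 = 15 → 15 days.

15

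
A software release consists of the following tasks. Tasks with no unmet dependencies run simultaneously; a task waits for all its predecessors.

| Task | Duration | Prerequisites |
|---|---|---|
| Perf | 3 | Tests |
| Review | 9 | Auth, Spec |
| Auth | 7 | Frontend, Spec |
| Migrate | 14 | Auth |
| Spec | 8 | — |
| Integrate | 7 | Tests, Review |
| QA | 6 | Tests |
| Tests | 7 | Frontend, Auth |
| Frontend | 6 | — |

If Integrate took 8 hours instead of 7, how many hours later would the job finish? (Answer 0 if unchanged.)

As given, the longest chain is Spec→Auth→Review→Integrate = 8+7+9+7 = 31, so the finish is 31 hours.
Integrate lies on that path, so at 8 hours the path becomes 32 hours.
No other chain overtakes it, so the finish is 32 hours.
Change in finish: 32 − 31 = +1 hours.

1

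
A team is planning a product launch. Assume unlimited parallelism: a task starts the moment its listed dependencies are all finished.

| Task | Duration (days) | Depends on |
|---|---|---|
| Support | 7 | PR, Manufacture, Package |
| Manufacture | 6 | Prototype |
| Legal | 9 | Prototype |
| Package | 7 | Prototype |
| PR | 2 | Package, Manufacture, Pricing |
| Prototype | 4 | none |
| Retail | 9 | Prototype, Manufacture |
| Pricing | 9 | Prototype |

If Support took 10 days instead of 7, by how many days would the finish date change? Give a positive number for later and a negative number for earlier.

3

Actual critical path: Prototype→Pricing→PR→Support = 4+9+2+7 = 22 ⇒ 22 days.
Support is on the critical path; changing it to 10 makes that path 25 days.
That remains the longest chain; total 25 days.
Change in finish: 25 − 22 = +3 days.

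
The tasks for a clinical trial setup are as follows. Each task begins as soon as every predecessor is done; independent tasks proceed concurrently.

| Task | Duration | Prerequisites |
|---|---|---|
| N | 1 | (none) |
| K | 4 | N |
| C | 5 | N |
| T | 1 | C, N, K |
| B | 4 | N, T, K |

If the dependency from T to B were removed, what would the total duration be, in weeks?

9

Original critical path: N→C→T→B = 1+5+1+4 = 11 ⇒ 11 weeks.
Without T→B, B's earliest start moves from 7 to 5.
New critical path: N→K→B = 1+4+4 = 9 ⇒ 9 weeks.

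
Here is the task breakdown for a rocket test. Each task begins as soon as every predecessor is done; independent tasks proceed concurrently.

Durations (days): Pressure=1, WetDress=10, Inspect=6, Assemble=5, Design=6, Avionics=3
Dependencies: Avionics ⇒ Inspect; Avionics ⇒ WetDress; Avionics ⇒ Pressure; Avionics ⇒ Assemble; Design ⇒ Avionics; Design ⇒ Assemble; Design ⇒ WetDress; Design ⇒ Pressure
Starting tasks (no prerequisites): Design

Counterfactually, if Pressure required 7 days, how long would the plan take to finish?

Baseline: Design→Avionics→WetDress = 6+3+10 = 19 → 19 days.
The longest path through Pressure is only 10 days, so Pressure has float 9.
The critical path is still Design→Avionics→WetDress; finish is now 19 days.

19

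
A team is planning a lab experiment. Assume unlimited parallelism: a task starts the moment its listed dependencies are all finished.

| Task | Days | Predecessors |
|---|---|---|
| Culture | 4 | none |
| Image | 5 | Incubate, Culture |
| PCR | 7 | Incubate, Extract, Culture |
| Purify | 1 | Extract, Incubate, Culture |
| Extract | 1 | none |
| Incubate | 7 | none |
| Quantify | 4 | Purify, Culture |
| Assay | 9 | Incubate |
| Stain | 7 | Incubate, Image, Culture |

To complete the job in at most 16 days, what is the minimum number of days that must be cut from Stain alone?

3

Current finish: 19 days; target: 16.
Stain is on every critical path, so each day cut from Stain cuts the finish by one (this holds down to a finish of 16).
Need 19 − 16 = 3 days off Stain → Stain becomes 4 days, finish becomes 16.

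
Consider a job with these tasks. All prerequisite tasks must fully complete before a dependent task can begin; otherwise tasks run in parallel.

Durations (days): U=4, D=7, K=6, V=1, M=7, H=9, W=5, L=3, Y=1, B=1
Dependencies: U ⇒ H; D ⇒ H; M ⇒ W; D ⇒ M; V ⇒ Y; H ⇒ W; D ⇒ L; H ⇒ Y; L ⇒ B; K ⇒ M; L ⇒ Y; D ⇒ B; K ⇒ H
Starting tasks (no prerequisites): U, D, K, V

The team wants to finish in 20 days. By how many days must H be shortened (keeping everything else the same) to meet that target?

Current finish: 21 days; target: 20.
H is on every critical path, so each day cut from H cuts the finish by one (this holds down to a finish of 19).
Need 21 − 20 = 1 day off H → H becomes 8 days, finish becomes 20.

1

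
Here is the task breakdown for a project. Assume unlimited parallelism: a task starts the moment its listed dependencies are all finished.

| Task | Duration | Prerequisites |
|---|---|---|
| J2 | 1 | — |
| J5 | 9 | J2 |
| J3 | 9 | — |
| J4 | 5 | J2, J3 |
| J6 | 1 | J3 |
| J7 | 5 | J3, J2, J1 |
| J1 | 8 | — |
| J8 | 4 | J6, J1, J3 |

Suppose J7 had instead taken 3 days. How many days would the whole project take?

The binding path is J3→J7 = 9+5 = 14; finish at 14 days.
J7 lies on that path, so at 3 days the path becomes 12 days.
New critical path: J3→J4 = 9+5 = 14 ⇒ 14 days.

14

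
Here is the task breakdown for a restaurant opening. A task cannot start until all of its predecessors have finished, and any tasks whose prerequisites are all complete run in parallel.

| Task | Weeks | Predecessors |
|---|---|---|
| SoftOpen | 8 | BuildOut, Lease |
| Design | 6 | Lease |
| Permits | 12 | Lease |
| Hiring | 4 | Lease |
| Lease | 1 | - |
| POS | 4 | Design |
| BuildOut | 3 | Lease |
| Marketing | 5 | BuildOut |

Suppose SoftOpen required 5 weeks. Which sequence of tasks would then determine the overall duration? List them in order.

Baseline: Lease→Permits = 1+12 = 13 → 13 weeks.
SoftOpen is off the critical path — its longest chain is 12 weeks, giving 1 of slack.
No other chain overtakes it, so the finish is 13 weeks.

Lease, Permits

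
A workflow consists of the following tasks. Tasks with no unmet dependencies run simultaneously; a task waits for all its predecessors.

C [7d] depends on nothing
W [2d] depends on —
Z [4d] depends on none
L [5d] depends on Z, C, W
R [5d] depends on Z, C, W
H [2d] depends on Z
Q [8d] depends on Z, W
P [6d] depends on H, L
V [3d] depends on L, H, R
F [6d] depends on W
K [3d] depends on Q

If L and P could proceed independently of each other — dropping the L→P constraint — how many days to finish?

Before: longest chain C→L→P = 7+5+6 = 18, finish 18.
Without L→P, P's earliest start moves from 12 to 6.
After: C→L→V = 7+5+3 = 15 → 15 days.

15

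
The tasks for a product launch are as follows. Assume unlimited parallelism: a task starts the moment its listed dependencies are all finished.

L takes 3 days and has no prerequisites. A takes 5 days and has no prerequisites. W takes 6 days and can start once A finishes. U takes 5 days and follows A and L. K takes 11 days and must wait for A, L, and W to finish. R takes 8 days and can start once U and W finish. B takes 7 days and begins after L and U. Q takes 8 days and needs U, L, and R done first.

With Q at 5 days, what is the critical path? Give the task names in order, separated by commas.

As given, the longest chain is A→W→R→Q = 5+6+8+8 = 27, so the finish is 27 days.
Q is on the critical path; changing it to 5 makes that path 24 days.
That remains the longest chain; total 24 days.

A, W, R, Q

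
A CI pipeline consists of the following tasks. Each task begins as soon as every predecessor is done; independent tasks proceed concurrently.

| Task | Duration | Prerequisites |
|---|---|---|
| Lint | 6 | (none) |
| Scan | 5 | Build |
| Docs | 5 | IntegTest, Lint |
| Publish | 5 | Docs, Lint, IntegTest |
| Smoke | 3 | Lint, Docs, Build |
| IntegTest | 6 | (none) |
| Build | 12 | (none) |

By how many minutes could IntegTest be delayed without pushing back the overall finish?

Build→Scan = 12+5 = 17 sets the makespan at 17 minutes.
Longest path through IntegTest: 16 minutes (earliest finish 6, latest finish 7).
Slack of IntegTest = 1 − 0 = 1 minute.

1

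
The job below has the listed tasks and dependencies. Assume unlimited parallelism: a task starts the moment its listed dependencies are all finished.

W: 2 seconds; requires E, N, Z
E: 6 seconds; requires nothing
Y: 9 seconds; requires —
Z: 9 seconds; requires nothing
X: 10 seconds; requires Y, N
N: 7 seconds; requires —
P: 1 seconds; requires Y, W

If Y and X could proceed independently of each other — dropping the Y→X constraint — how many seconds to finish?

Before: longest chain Y→X = 9+10 = 19, finish 19.
Without Y→X, X's earliest start moves from 9 to 7.
After: N→X = 7+10 = 17 → 17 seconds.

17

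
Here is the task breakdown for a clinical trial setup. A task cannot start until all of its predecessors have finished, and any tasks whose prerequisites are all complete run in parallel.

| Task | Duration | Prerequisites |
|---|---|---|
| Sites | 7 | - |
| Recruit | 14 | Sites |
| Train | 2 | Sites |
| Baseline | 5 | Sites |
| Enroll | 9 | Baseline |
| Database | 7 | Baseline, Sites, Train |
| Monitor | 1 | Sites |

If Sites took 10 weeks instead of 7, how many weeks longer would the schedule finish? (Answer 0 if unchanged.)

3

The binding path is Sites→Recruit = 7+14 = 21; finish at 21 weeks.
Sites is on the critical path; changing it to 10 makes that path 24 weeks.
That remains the longest chain; total 24 weeks.
Change in finish: 24 − 21 = +3 weeks.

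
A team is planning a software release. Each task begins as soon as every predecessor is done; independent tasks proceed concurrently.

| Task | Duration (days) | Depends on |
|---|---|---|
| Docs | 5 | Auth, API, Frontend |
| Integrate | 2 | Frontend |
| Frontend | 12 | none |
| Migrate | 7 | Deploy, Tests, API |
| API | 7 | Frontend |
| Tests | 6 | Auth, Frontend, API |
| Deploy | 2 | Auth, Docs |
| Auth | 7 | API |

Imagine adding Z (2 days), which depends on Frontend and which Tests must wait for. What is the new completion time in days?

40

Originally the schedule takes 40 days.
With Z inserted, Tests now waits for max(Auth, Frontend, API, Z).
New critical path: Frontend→API→Auth→Docs→Deploy→Migrate = 12+7+7+5+2+7 = 40 ⇒ 40 days.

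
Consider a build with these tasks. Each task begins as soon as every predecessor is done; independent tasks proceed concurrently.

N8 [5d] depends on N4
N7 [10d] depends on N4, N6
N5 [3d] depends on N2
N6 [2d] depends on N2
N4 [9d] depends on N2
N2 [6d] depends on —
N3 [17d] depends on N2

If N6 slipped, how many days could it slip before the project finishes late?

The longest chain is N2→N4→N7 = 6+9+10 = 25; overall finish 25 days.
Longest path through N6: 18 days (earliest finish 8, latest finish 15).
Slack of N6 = 13 − 6 = 7 days.

7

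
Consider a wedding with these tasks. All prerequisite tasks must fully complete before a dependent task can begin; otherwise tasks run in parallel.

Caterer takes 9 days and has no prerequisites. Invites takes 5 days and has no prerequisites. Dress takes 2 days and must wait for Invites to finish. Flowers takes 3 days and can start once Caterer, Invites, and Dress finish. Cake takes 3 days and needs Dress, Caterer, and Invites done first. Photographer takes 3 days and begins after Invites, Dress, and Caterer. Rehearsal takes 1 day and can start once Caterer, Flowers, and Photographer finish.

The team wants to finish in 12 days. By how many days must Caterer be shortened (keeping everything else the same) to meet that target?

1

Current finish: 13 days; target: 12.
Caterer is on every critical path, so each day cut from Caterer cuts the finish by one (this holds down to a finish of 11).
Need 13 − 12 = 1 day off Caterer → Caterer becomes 8 days, finish becomes 12.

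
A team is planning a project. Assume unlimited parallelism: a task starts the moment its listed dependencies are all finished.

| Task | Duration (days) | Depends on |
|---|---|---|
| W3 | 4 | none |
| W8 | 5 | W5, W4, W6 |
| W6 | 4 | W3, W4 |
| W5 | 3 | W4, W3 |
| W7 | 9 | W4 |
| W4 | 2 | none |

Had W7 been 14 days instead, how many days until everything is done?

Actual critical path: W3→W6→W8 = 4+4+5 = 13 ⇒ 13 days.
The longest path through W7 is only 11 days, so W7 has float 2.
New critical path: W4→W7 = 2+14 = 16 ⇒ 16 days.

16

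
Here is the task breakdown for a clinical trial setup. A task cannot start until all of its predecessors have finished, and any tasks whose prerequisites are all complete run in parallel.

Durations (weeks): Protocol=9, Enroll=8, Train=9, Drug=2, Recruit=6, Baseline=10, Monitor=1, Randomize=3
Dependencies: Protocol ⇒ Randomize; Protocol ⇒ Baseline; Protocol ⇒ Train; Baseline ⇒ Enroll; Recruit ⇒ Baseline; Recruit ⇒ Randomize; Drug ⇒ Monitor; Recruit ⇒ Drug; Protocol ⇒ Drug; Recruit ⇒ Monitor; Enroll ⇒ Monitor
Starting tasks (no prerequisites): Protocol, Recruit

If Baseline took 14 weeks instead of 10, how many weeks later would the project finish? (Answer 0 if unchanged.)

As given, the longest chain is Protocol→Baseline→Enroll→Monitor = 9+10+8+1 = 28, so the finish is 28 weeks.
Baseline is on the critical path; changing it to 14 makes that path 32 weeks.
No other chain overtakes it, so the finish is 32 weeks.
Change in finish: 32 − 28 = +4 weeks.

4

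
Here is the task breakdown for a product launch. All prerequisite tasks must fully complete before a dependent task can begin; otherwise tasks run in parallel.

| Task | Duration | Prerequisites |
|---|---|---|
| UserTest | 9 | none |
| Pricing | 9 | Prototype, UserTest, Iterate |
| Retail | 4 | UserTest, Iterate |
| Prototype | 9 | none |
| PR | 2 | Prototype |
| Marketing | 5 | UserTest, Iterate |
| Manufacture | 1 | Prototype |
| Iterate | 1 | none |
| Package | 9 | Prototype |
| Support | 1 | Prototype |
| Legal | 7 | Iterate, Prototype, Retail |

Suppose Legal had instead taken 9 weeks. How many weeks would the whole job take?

22

As given, the longest chain is UserTest→Retail→Legal = 9+4+7 = 20, so the finish is 20 weeks.
Legal is on the critical path; changing it to 9 makes that path 22 weeks.
The critical path is still UserTest→Retail→Legal; finish is now 22 weeks.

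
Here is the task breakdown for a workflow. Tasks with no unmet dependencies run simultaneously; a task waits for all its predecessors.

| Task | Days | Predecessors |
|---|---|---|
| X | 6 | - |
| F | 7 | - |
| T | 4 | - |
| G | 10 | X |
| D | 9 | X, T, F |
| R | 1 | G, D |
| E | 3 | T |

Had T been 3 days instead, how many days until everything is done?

17

Actual critical path: X→G→R = 6+10+1 = 17 ⇒ 17 days.
The longest path through T is only 14 days, so T has float 3.
The critical path is still X→G→R; finish is now 17 days.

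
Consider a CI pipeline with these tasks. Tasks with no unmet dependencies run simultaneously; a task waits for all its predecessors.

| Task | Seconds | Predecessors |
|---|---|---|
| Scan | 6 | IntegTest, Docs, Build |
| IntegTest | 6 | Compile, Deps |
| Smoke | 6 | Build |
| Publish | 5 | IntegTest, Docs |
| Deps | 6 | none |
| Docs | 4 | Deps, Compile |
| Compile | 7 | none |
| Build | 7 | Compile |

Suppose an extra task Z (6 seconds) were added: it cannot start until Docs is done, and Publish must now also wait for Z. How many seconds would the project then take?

Originally the project takes 20 seconds.
With Z inserted, Publish now waits for max(IntegTest, Docs, Z).
New critical path: Compile→Docs→Z→Publish = 7+4+6+5 = 22 ⇒ 22 seconds.

22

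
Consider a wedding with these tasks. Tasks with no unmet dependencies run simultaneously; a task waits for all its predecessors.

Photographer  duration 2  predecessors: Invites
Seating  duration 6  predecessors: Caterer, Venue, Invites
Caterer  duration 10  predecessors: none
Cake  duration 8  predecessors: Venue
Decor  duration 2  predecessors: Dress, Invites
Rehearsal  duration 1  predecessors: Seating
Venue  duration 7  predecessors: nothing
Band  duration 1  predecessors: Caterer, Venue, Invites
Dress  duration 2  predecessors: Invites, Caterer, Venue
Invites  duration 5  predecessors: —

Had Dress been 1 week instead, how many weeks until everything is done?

17

Critical path before the change: Caterer→Seating→Rehearsal = 10+6+1 = 17 giving 17 weeks.
The longest path through Dress is only 14 weeks, so Dress has float 3.
The critical path is still Caterer→Seating→Rehearsal; finish is now 17 weeks.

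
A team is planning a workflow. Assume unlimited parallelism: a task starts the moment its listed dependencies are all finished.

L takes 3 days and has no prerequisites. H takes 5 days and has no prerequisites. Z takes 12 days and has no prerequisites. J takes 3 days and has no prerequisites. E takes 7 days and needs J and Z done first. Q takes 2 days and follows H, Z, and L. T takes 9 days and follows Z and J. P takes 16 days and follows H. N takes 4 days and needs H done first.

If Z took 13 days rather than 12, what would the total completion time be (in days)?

22

Actual critical path: Z→T = 12+9 = 21 ⇒ 21 days.
Z is on the critical path; changing it to 13 makes that path 22 days.
That remains the longest chain; total 22 days.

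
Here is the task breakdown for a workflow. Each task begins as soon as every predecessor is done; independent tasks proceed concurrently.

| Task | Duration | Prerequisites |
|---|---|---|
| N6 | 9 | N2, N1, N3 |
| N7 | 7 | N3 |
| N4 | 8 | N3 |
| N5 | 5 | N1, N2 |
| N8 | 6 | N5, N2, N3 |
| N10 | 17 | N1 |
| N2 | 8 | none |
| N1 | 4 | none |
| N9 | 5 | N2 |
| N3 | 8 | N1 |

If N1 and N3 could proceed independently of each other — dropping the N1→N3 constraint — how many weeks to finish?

21

Original critical path: N1→N3→N6 = 4+8+9 = 21 ⇒ 21 weeks.
Without N1→N3, N3's earliest start moves from 4 to 0.
New critical path: N1→N10 = 4+17 = 21 ⇒ 21 weeks.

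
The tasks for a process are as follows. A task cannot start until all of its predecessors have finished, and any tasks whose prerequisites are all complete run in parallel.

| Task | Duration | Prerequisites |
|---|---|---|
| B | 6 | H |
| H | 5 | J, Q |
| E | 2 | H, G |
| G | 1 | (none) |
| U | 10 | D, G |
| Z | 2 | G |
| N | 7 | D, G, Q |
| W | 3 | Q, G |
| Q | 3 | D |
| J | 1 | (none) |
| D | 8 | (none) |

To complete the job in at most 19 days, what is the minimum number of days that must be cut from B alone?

3

Current finish: 22 days; target: 19.
B is on every critical path, so each day cut from B cuts the finish by one (this holds down to a finish of 18).
Need 22 − 19 = 3 days off B → B becomes 3 days, finish becomes 19.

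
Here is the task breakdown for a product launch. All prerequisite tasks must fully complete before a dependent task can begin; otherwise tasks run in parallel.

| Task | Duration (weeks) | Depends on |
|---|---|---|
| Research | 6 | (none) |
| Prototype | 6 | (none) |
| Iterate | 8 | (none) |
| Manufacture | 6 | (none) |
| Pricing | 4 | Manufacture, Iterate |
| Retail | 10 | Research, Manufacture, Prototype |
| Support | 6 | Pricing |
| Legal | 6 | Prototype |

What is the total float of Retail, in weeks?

2

Iterate→Pricing→Support = 8+4+6 = 18 sets the makespan at 18 weeks.
Retail finishes as early as 16 and must finish by 18.
Slack of Retail = 8 − 6 = 2 weeks.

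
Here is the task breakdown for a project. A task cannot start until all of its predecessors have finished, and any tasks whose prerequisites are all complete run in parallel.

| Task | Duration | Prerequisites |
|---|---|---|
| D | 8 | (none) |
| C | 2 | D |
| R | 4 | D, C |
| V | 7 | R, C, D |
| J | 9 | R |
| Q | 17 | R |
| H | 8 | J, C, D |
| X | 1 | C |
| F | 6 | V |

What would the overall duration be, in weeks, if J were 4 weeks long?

Baseline: D→C→R→J→H = 8+2+4+9+8 = 31 → 31 weeks.
J lies on that path, so at 4 weeks the path becomes 26 weeks.
New critical path: D→C→R→Q = 8+2+4+17 = 31 ⇒ 31 weeks.

31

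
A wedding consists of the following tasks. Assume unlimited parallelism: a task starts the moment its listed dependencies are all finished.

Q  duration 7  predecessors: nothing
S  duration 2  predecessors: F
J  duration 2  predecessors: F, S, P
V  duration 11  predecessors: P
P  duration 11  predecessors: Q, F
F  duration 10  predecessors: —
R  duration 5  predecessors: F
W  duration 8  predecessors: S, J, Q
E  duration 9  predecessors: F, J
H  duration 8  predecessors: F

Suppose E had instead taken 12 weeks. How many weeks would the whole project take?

35

The binding path is F→P→J→E = 10+11+2+9 = 32; finish at 32 weeks.
E lies on that path, so at 12 weeks the path becomes 35 weeks.
That remains the longest chain; total 35 weeks.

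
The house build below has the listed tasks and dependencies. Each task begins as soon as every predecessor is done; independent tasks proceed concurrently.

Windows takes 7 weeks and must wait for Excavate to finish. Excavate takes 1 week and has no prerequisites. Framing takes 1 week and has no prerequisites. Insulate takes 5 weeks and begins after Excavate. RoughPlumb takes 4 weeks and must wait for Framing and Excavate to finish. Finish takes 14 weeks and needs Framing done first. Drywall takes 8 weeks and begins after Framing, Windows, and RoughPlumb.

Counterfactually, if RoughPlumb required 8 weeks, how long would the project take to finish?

17

Critical path before the change: Excavate→Windows→Drywall = 1+7+8 = 16 giving 16 weeks.
The longest path through RoughPlumb is only 13 weeks, so RoughPlumb has float 3.
Now Excavate→RoughPlumb→Drywall = 1+8+8 = 17 is longest, so the finish becomes 17 weeks.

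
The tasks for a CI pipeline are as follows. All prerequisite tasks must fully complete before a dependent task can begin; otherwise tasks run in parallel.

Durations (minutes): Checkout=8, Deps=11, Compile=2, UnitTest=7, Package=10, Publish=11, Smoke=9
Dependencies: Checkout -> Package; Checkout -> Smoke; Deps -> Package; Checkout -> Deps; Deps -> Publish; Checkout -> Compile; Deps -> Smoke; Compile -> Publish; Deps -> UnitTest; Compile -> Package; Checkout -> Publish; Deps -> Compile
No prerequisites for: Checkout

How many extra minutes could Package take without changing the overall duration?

1

The longest chain is Checkout→Deps→Compile→Publish = 8+11+2+11 = 32; overall finish 32 minutes.
Longest path through Package: 31 minutes (earliest finish 31, latest finish 32).
Float = 32 − 31 = 1.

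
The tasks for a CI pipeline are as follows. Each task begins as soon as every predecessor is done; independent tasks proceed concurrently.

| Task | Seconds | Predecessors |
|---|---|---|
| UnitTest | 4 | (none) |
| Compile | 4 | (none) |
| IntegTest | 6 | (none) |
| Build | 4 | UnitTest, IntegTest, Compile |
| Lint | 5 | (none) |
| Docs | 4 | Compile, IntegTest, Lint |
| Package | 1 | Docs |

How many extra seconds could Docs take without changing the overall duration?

0

Critical path: IntegTest→Docs→Package = 6+4+1 = 11, so the finish is 11 seconds.
Longest path through Docs: 11 seconds (earliest finish 10, latest finish 10).
So Docs can slip 10 − 10 = 0 seconds.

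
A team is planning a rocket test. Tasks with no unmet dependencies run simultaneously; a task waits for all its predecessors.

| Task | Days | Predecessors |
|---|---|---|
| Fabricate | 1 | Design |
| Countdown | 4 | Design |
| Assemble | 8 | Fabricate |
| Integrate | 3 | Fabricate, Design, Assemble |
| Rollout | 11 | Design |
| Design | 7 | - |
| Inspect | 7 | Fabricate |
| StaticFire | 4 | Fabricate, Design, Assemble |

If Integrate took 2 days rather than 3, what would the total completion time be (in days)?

20

As given, the longest chain is Design→Fabricate→Assemble→StaticFire = 7+1+8+4 = 20, so the finish is 20 days.
The longest path through Integrate is only 19 days, so Integrate has float 1.
The critical path is still Design→Fabricate→Assemble→StaticFire; finish is now 20 days.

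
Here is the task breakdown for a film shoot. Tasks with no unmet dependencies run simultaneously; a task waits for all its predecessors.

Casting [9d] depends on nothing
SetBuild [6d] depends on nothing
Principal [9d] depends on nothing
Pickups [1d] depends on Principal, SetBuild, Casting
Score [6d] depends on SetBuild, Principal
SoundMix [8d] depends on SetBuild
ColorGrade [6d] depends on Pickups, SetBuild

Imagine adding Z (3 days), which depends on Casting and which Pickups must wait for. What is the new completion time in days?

19

Originally the film shoot takes 16 days.
With Z inserted, Pickups now waits for max(Principal, SetBuild, Casting, Z).
New critical path: Casting→Z→Pickups→ColorGrade = 9+3+1+6 = 19 ⇒ 19 days.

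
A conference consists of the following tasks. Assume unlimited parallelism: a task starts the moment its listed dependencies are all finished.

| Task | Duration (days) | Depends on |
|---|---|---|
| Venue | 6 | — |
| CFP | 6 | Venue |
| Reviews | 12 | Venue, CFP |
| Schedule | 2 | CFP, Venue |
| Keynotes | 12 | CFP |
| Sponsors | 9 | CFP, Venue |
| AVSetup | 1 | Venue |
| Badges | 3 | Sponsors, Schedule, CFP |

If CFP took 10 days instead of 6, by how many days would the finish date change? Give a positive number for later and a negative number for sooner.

The binding path is Venue→CFP→Reviews = 6+6+12 = 24; finish at 24 days.
CFP is on the critical path; changing it to 10 makes that path 28 days.
The critical path is still Venue→CFP→Reviews; finish is now 28 days.
Change in finish: 28 − 24 = +4 days.

4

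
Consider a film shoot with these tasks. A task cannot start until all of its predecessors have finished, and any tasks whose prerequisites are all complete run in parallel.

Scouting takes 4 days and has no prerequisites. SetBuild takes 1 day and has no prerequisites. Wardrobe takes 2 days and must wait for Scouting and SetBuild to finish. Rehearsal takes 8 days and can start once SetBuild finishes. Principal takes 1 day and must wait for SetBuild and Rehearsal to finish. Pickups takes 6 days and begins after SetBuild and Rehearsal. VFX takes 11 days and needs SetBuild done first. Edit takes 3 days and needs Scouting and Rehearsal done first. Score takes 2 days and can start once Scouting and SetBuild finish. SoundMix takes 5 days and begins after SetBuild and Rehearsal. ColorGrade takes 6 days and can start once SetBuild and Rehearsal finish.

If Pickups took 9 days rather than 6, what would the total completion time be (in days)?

18

The binding path is SetBuild→Rehearsal→Pickups = 1+8+6 = 15; finish at 15 days.
Pickups is on the critical path; changing it to 9 makes that path 18 days.
No other chain overtakes it, so the finish is 18 days.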